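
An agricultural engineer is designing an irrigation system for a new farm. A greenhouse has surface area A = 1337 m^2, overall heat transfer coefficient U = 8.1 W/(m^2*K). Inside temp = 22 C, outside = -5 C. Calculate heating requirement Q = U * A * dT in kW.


dT = 22 - (-5) = 27 K
Q = U * A * dT
  = 8.1 * 1337 * 27
  = 292401.90 W = 292.40 kW


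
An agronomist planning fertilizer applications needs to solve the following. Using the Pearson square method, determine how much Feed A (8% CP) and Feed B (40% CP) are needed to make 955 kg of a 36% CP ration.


parts_A = CP_b - target = 40 - 36 = 4
parts_B = target - CP_a = 36 - 8 = 28
total_parts = 4 + 28 = 32
Feed A = 955 * 4 / 32 = 119.38 kg
Feed B = 955 * 28 / 32 = 835.63 kg

119.38 kg


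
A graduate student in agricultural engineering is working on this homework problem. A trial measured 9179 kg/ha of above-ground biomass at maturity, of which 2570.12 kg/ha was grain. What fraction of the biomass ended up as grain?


HI = grain_yield / biomass
   = 2570.12 / 9179
   = 0.28


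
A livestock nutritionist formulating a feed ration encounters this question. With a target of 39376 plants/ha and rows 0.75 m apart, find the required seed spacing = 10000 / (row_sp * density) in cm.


spacing = 10000 / (row_sp * density)
        = 10000 / (0.75 * 39376)
        = 10000 / 29532
        = 0.33862 m = 33.86 cm


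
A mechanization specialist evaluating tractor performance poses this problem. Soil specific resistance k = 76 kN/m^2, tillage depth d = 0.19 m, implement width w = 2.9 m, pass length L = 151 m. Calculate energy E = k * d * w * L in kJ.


E = k * d * w * L
  = 76 * 0.19 * 2.9 * 151
  = 6323.28 kJ


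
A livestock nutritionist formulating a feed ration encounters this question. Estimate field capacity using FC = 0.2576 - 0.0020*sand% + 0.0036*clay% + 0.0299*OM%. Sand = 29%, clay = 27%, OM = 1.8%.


FC = 0.2576 - 0.0020*29 + 0.0036*27 + 0.0299*1.8
   = 0.2576 - 0.0580 + 0.0972 + 0.0538
   = 0.3506


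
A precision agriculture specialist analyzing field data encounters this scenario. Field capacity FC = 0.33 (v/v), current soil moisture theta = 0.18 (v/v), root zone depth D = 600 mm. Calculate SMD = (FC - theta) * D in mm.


SMD = (FC - theta) * D
    = (0.33 - 0.18) * 600
    = 0.150 * 600
    = 90 mm


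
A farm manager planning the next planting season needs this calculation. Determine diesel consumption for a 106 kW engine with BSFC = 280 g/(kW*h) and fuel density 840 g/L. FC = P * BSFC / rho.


FC = P * BSFC / rho_fuel
   = 106 * 280 / 840
   = 29680 / 840
   = 35.33 L/h


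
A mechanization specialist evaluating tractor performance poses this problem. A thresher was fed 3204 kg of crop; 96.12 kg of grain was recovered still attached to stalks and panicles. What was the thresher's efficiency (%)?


eta = (total - unthreshed) / total * 100
    = (3204 - 96.12) / 3204 * 100
    = 3107.88 / 3204 * 100
    = 97%


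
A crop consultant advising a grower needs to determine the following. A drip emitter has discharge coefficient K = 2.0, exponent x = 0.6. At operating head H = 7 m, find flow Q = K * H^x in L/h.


Q = K * H^x
  = 2.0 * 7^0.6
  = 2.0 * 3.2141
  = 6.43 L/h


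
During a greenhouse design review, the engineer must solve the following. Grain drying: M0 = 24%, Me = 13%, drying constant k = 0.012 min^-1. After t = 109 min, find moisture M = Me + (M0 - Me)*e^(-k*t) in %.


M = Me + (M0 - Me) * e^(-k*t)
  = 13 + (24 - 13) * e^(-0.012*109)
  = 13 + 11 * e^(-1.308)
  = 13 + 11 * 0.27036
  = 13 + 2.9740
  = 15.97%


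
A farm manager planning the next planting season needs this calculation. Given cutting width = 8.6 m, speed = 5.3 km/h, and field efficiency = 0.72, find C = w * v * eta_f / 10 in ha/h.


C = w * v * eta_f / 10
  = 8.6 * 5.3 * 0.72 / 10
  = 32.82 / 10
  = 3.28 ha/h


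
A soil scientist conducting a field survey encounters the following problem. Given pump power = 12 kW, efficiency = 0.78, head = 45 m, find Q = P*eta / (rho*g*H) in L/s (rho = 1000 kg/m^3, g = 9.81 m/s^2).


Q = (P * 1000 * eta) / (rho * g * H)
  = (12 * 1000 * 0.78) / (1000 * 9.81 * 45)
  = 9360 / 441450
  = 0.02120 m^3/s = 21.20 L/s


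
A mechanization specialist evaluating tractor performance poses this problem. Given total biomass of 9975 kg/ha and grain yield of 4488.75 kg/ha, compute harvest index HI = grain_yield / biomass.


HI = grain_yield / biomass
   = 4488.75 / 9975
   = 0.45


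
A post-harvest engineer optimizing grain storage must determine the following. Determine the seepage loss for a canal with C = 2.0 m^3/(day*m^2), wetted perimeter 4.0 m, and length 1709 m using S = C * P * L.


S = C * P * L
  = 2.0 * 4.0 * 1709
  = 13672 m^3/day


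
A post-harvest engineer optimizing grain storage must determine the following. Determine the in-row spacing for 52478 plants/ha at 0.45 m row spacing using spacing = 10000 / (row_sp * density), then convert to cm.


spacing = 10000 / (row_sp * density)
        = 10000 / (0.45 * 52478)
        = 10000 / 23615.10
        = 0.42346 m = 42.35 cm


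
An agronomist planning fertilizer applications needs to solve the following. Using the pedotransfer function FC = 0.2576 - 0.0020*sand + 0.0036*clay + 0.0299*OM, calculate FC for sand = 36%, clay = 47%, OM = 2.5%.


FC = 0.2576 - 0.0020*36 + 0.0036*47 + 0.0299*2.5
   = 0.2576 - 0.0720 + 0.1692 + 0.0748
   = 0.4296


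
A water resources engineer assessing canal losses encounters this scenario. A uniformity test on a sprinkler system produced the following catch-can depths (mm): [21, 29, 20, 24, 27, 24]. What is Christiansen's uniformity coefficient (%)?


xbar = 145 / 6 = 24.167
sum|xi - xbar| = 15.333
CU = 100 * (1 - 15.333 / (6 * 24.167))
   = 100 * (1 - 0.1057)
   = 89.43%


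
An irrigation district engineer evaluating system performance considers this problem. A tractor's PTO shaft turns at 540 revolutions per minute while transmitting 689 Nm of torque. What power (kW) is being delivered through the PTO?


P = 2*pi*n*T / 60000
  = 2*pi * 540 * 689 / 60000
  = 2337721.93 / 60000
  = 38.96 kW


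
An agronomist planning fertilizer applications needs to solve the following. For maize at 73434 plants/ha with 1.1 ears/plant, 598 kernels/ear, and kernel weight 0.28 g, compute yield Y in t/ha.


Y = density * ears * kernels * kw
  = 73434 * 1.1 * 598 * 0.28 g/ha
  = 13525367.86 g/ha
  = 13525.37 kg/ha = 13.53 t/ha


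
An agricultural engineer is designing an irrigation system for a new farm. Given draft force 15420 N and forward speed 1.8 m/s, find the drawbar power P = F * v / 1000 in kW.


P = F * v / 1000
  = 15420 * 1.8 / 1000
  = 27756 / 1000
  = 27.76 kW


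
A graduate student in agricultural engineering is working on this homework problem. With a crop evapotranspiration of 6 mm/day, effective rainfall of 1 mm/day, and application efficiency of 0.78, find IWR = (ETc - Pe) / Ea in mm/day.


IWR = (ETc - Pe) / Ea
    = (6 - 1) / 0.78
    = 5 / 0.78
    = 6.41 mm/day


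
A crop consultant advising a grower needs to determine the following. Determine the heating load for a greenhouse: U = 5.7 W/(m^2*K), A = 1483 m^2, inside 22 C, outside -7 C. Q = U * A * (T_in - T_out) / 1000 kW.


dT = 22 - (-7) = 29 K
Q = U * A * dT
  = 5.7 * 1483 * 29
  = 245139.90 W = 245.14 kW


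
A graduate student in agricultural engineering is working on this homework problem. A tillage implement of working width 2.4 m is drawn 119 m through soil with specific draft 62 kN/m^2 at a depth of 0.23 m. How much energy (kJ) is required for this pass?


E = k * d * w * L
  = 62 * 0.23 * 2.4 * 119
  = 4072.66 kJ


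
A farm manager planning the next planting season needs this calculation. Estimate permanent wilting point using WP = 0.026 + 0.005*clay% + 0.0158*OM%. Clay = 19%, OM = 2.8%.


WP = 0.026 + 0.005*19 + 0.0158*2.8
   = 0.026 + 0.0950 + 0.0442
   = 0.1652


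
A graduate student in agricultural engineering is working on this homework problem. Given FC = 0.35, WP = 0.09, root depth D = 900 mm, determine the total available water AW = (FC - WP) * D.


AW = (FC - WP) * D
   = (0.35 - 0.09) * 900
   = 0.26 * 900
   = 234 mm


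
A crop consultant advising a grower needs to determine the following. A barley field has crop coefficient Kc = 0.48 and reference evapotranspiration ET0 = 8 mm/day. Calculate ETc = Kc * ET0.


ETc = Kc * ET0
    = 0.48 * 8
    = 3.84 mm/day


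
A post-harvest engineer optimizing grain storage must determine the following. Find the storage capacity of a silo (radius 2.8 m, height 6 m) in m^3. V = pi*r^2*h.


V = pi * r^2 * h
  = pi * 2.8^2 * 6
  = pi * 7.84 * 6
  = 147.78 m^3


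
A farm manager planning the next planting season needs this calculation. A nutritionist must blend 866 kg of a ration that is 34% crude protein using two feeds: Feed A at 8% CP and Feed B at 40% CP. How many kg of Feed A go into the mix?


parts_A = CP_b - target = 40 - 34 = 6
parts_B = target - CP_a = 34 - 8 = 26
total_parts = 6 + 26 = 32
Feed A = 866 * 6 / 32 = 162.38 kg
Feed B = 866 * 26 / 32 = 703.63 kg

162.38 kg


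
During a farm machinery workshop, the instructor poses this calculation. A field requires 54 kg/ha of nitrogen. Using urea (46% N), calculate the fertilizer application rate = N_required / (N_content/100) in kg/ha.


Rate = N_required / (N_content / 100)
     = 54 / (46 / 100)
     = 54 / 0.46
     = 117.39 kg/ha


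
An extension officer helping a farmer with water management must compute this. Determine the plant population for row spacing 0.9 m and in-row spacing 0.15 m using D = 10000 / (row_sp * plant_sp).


D = 10000 / (row_sp * plant_sp)
  = 10000 / (0.9 * 0.15)
  = 10000 / 0.1350
  = 74074.07 plants/ha


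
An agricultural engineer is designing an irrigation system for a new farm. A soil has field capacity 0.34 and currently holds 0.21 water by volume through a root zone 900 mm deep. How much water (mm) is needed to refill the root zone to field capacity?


SMD = (FC - theta) * D
    = (0.34 - 0.21) * 900
    = 0.130 * 900
    = 117 mm


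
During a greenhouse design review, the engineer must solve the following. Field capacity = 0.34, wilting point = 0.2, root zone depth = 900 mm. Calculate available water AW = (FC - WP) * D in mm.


AW = (FC - WP) * D
   = (0.34 - 0.2) * 900
   = 0.14 * 900
   = 126 mm


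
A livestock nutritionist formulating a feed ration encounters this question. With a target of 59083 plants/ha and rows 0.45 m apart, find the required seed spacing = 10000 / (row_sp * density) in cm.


spacing = 10000 / (row_sp * density)
        = 10000 / (0.45 * 59083)
        = 10000 / 26587.35
        = 0.37612 m = 37.61 cm


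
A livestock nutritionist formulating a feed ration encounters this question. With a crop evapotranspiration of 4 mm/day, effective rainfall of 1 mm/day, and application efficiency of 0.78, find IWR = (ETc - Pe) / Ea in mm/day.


IWR = (ETc - Pe) / Ea
    = (4 - 1) / 0.78
    = 3 / 0.78
    = 3.85 mm/day


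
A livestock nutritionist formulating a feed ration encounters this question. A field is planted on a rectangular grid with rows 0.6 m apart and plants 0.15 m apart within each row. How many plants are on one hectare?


D = 10000 / (row_sp * plant_sp)
  = 10000 / (0.6 * 0.15)
  = 10000 / 0.0900
  = 111111.11 plants/ha


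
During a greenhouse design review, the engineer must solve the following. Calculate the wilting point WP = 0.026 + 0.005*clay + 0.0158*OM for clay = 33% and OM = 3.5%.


WP = 0.026 + 0.005*33 + 0.0158*3.5
   = 0.026 + 0.1650 + 0.0553
   = 0.2463


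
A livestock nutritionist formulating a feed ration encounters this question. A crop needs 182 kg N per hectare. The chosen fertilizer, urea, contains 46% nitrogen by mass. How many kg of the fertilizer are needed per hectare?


Rate = N_required / (N_content / 100)
     = 182 / (46 / 100)
     = 182 / 0.46
     = 395.65 kg/ha


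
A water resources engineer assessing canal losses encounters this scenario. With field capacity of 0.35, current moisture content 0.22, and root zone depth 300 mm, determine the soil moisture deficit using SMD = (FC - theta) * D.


SMD = (FC - theta) * D
    = (0.35 - 0.22) * 300
    = 0.130 * 300
    = 39 mm


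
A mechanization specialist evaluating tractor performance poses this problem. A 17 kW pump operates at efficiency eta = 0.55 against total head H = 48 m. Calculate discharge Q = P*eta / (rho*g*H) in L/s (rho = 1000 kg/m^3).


Q = (P * 1000 * eta) / (rho * g * H)
  = (17 * 1000 * 0.55) / (1000 * 9.81 * 48)
  = 9350 / 470880
  = 0.01986 m^3/s = 19.86 L/s


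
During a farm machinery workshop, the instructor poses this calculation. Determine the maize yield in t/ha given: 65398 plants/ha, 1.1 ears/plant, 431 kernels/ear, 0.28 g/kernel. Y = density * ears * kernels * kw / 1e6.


Y = density * ears * kernels * kw
  = 65398 * 1.1 * 431 * 0.28 g/ha
  = 8681453.70 g/ha
  = 8681.45 kg/ha = 8.68 t/ha


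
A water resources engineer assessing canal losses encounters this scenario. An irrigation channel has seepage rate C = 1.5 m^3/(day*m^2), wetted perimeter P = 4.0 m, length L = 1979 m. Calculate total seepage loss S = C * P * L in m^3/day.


S = C * P * L
  = 1.5 * 4.0 * 1979
  = 11874 m^3/day


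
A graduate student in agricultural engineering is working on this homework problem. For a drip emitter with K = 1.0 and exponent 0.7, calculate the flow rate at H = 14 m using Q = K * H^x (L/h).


Q = K * H^x
  = 1.0 * 14^0.7
  = 1.0 * 6.3429
  = 6.34 L/h


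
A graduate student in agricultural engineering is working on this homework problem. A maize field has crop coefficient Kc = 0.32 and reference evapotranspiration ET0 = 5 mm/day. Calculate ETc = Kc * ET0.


ETc = Kc * ET0
    = 0.32 * 5
    = 1.60 mm/day


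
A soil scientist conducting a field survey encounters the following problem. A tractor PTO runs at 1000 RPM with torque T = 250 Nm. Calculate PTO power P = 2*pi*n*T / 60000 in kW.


P = 2*pi*n*T / 60000
  = 2*pi * 1000 * 250 / 60000
  = 1570796.33 / 60000
  = 26.18 kW


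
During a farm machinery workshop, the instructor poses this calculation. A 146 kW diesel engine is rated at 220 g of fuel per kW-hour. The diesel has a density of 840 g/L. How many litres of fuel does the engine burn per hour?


FC = P * BSFC / rho_fuel
   = 146 * 220 / 840
   = 32120 / 840
   = 38.24 L/h


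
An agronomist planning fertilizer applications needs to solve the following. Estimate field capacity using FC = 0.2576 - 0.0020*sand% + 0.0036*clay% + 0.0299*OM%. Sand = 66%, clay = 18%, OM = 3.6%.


FC = 0.2576 - 0.0020*66 + 0.0036*18 + 0.0299*3.6
   = 0.2576 - 0.1320 + 0.0648 + 0.1076
   = 0.2980


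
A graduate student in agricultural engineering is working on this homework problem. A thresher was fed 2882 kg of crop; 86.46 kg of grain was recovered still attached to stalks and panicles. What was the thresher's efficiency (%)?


eta = (total - unthreshed) / total * 100
    = (2882 - 86.46) / 2882 * 100
    = 2795.54 / 2882 * 100
    = 97%


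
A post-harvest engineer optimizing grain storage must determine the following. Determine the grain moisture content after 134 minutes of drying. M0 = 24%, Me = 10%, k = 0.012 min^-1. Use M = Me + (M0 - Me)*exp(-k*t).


M = Me + (M0 - Me) * e^(-k*t)
  = 10 + (24 - 10) * e^(-0.012*134)
  = 10 + 14 * e^(-1.608)
  = 10 + 14 * 0.20029
  = 10 + 2.8040
  = 12.80%


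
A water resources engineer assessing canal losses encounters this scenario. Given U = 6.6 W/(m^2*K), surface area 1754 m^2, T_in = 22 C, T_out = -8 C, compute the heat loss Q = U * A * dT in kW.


dT = 22 - (-8) = 30 K
Q = U * A * dT
  = 6.6 * 1754 * 30
  = 347292 W = 347.29 kW


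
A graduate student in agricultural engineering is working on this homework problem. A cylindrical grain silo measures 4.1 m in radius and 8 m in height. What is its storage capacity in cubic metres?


V = pi * r^2 * h
  = pi * 4.1^2 * 8
  = pi * 16.81 * 8
  = 422.48 m^3


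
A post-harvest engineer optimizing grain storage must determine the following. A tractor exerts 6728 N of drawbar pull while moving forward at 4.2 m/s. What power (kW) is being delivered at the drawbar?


P = F * v / 1000
  = 6728 * 4.2 / 1000
  = 28257.60 / 1000
  = 28.26 kW


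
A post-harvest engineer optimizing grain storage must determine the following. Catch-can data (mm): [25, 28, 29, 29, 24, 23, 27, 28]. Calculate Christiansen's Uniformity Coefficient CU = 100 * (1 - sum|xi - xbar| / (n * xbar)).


xbar = 213 / 8 = 26.625
sum|xi - xbar| = 15.750
CU = 100 * (1 - 15.750 / (8 * 26.625))
   = 100 * (1 - 0.0739)
   = 92.61%


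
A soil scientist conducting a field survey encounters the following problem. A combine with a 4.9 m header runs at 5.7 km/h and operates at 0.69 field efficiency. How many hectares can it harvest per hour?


C = w * v * eta_f / 10
  = 4.9 * 5.7 * 0.69 / 10
  = 19.27 / 10
  = 1.93 ha/h


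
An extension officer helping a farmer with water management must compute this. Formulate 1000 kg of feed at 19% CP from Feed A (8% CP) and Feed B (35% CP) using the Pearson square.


parts_A = CP_b - target = 35 - 19 = 16
parts_B = target - CP_a = 19 - 8 = 11
total_parts = 16 + 11 = 27
Feed A = 1000 * 16 / 27 = 592.59 kg
Feed B = 1000 * 11 / 27 = 407.41 kg

592.59 kg


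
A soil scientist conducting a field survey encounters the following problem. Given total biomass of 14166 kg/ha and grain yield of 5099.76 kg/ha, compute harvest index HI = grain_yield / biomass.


HI = grain_yield / biomass
   = 5099.76 / 14166
   = 0.36


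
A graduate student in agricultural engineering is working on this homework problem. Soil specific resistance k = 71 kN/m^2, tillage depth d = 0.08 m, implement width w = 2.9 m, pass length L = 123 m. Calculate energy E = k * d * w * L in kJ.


E = k * d * w * L
  = 71 * 0.08 * 2.9 * 123
  = 2026.06 kJ


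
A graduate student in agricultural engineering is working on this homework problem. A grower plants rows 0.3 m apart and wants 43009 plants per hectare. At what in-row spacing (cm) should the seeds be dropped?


spacing = 10000 / (row_sp * density)
        = 10000 / (0.3 * 43009)
        = 10000 / 12902.70
        = 0.77503 m = 77.50 cm


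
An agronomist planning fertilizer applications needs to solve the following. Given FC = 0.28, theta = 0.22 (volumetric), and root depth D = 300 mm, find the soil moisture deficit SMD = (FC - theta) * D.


SMD = (FC - theta) * D
    = (0.28 - 0.22) * 300
    = 0.060 * 300
    = 18 mm


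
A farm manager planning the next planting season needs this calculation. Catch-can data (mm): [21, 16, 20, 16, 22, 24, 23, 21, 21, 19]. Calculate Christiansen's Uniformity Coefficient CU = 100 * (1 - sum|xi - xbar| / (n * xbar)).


xbar = 203 / 10 = 20.300
sum|xi - xbar| = 20.400
CU = 100 * (1 - 20.400 / (10 * 20.300))
   = 100 * (1 - 0.1005)
   = 89.95%


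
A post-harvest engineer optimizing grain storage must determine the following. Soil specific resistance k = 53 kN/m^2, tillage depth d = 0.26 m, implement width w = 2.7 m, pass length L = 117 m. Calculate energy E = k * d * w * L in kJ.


E = k * d * w * L
  = 53 * 0.26 * 2.7 * 117
  = 4353.10 kJ


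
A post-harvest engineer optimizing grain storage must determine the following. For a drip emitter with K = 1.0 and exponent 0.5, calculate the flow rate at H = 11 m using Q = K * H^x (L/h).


Q = K * H^x
  = 1.0 * 11^0.5
  = 1.0 * 3.3166
  = 3.32 L/h


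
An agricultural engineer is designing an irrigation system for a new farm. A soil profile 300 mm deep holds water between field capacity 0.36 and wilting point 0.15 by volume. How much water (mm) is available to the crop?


AW = (FC - WP) * D
   = (0.36 - 0.15) * 300
   = 0.21 * 300
   = 63 mm


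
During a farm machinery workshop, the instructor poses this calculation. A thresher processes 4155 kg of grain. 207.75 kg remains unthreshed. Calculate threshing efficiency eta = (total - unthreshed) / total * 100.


eta = (total - unthreshed) / total * 100
    = (4155 - 207.75) / 4155 * 100
    = 3947.25 / 4155 * 100
    = 95%


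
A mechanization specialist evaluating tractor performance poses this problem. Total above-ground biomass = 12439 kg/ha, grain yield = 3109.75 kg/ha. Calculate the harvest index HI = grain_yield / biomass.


HI = grain_yield / biomass
   = 3109.75 / 12439
   = 0.25


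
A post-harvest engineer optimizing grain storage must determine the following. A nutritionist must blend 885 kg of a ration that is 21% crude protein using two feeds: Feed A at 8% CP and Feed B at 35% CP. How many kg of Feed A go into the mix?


parts_A = CP_b - target = 35 - 21 = 14
parts_B = target - CP_a = 21 - 8 = 13
total_parts = 14 + 13 = 27
Feed A = 885 * 14 / 27 = 458.89 kg
Feed B = 885 * 13 / 27 = 426.11 kg

458.89 kg


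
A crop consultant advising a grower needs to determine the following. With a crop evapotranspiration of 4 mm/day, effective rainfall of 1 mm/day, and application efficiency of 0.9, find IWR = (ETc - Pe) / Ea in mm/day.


IWR = (ETc - Pe) / Ea
    = (4 - 1) / 0.9
    = 3 / 0.9
    = 3.33 mm/day


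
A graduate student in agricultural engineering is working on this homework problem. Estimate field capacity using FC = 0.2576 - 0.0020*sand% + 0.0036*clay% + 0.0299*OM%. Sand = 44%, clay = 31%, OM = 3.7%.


FC = 0.2576 - 0.0020*44 + 0.0036*31 + 0.0299*3.7
   = 0.2576 - 0.0880 + 0.1116 + 0.1106
   = 0.3918


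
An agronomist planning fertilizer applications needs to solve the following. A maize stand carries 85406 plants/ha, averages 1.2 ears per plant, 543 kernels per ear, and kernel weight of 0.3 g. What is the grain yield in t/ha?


Y = density * ears * kernels * kw
  = 85406 * 1.2 * 543 * 0.3 g/ha
  = 16695164.88 g/ha
  = 16695.16 kg/ha = 16.70 t/ha


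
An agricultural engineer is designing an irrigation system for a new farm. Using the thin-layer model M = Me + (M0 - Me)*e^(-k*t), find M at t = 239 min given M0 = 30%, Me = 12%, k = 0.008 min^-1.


M = Me + (M0 - Me) * e^(-k*t)
  = 12 + (30 - 12) * e^(-0.008*239)
  = 12 + 18 * e^(-1.912)
  = 12 + 18 * 0.14778
  = 12 + 2.6601
  = 14.66%


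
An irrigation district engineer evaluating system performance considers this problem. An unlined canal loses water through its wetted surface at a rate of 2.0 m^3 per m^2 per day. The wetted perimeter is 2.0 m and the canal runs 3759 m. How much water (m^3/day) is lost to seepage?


S = C * P * L
  = 2.0 * 2.0 * 3759
  = 15036 m^3/day


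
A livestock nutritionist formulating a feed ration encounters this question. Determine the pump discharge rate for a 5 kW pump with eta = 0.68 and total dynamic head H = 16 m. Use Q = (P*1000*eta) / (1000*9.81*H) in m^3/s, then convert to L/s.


Q = (P * 1000 * eta) / (rho * g * H)
  = (5 * 1000 * 0.68) / (1000 * 9.81 * 16)
  = 3400 / 156960
  = 0.02166 m^3/s = 21.66 L/s


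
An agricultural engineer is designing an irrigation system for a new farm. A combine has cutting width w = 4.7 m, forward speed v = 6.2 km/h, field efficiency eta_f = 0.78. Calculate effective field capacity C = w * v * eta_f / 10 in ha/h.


C = w * v * eta_f / 10
  = 4.7 * 6.2 * 0.78 / 10
  = 22.73 / 10
  = 2.27 ha/h


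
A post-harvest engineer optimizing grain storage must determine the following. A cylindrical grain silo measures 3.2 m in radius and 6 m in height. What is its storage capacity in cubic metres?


V = pi * r^2 * h
  = pi * 3.2^2 * 6
  = pi * 10.24 * 6
  = 193.02 m^3


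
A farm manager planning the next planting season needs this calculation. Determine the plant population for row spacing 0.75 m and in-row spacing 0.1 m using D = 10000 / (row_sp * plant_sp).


D = 10000 / (row_sp * plant_sp)
  = 10000 / (0.75 * 0.1)
  = 10000 / 0.0750
  = 133333.33 plants/ha


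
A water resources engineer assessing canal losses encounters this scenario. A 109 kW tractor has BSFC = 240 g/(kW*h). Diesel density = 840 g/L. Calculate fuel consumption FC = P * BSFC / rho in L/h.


FC = P * BSFC / rho_fuel
   = 109 * 240 / 840
   = 26160 / 840
   = 31.14 L/h


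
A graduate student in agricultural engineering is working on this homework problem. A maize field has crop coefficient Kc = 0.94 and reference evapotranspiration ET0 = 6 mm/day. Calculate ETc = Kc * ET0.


ETc = Kc * ET0
    = 0.94 * 6
    = 5.64 mm/day


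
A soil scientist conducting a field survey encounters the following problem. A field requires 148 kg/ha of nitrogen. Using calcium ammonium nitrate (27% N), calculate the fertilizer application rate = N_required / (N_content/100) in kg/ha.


Rate = N_required / (N_content / 100)
     = 148 / (27 / 100)
     = 148 / 0.27
     = 548.15 kg/ha


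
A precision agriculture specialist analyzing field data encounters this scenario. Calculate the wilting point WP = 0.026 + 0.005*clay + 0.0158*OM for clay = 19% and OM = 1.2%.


WP = 0.026 + 0.005*19 + 0.0158*1.2
   = 0.026 + 0.0950 + 0.0190
   = 0.1400


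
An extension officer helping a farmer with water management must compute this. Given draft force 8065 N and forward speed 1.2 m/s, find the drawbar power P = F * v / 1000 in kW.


P = F * v / 1000
  = 8065 * 1.2 / 1000
  = 9678 / 1000
  = 9.68 kW


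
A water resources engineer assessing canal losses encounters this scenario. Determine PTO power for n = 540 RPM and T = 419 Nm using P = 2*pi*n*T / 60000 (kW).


P = 2*pi*n*T / 60000
  = 2*pi * 540 * 419 / 60000
  = 1421633.51 / 60000
  = 23.69 kW


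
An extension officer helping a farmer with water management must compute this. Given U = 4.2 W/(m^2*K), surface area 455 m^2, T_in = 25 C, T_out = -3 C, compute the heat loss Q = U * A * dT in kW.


dT = 25 - (-3) = 28 K
Q = U * A * dT
  = 4.2 * 455 * 28
  = 53508 W = 53.51 kW


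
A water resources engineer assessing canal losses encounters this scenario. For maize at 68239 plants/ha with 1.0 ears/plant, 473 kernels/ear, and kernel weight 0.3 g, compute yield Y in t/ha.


Y = density * ears * kernels * kw
  = 68239 * 1.0 * 473 * 0.3 g/ha
  = 9683114.10 g/ha
  = 9683.11 kg/ha = 9.68 t/ha


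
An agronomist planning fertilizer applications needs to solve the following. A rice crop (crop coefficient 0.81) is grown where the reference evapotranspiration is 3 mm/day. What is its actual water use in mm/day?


ETc = Kc * ET0
    = 0.81 * 3
    = 2.43 mm/day


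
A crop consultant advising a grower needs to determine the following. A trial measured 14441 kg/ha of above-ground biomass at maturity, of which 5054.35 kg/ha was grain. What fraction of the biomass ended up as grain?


HI = grain_yield / biomass
   = 5054.35 / 14441
   = 0.35


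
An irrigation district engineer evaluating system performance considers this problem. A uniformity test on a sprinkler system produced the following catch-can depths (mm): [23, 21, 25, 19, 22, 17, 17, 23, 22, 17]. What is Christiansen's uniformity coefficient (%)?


xbar = 206 / 10 = 20.600
sum|xi - xbar| = 24.800
CU = 100 * (1 - 24.800 / (10 * 20.600))
   = 100 * (1 - 0.1204)
   = 87.96%


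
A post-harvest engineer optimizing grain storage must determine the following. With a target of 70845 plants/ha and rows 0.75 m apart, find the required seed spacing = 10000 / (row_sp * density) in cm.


spacing = 10000 / (row_sp * density)
        = 10000 / (0.75 * 70845)
        = 10000 / 53133.75
        = 0.18820 m = 18.82 cm


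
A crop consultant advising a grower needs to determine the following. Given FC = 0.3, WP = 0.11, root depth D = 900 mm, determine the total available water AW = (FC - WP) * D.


AW = (FC - WP) * D
   = (0.3 - 0.11) * 900
   = 0.19 * 900
   = 171 mm


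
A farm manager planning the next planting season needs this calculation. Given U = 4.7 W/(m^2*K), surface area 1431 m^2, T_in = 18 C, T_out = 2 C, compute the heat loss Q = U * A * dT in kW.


dT = 18 - (2) = 16 K
Q = U * A * dT
  = 4.7 * 1431 * 16
  = 107611.20 W = 107.61 kW


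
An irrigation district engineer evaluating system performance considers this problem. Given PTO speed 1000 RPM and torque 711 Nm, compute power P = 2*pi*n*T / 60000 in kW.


P = 2*pi*n*T / 60000
  = 2*pi * 1000 * 711 / 60000
  = 4467344.75 / 60000
  = 74.46 kW


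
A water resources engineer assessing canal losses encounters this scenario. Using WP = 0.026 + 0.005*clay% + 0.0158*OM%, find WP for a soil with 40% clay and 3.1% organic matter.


WP = 0.026 + 0.005*40 + 0.0158*3.1
   = 0.026 + 0.2000 + 0.0490
   = 0.2750


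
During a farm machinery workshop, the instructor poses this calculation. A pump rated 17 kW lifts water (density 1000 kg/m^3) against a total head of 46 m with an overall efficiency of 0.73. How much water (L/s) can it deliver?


Q = (P * 1000 * eta) / (rho * g * H)
  = (17 * 1000 * 0.73) / (1000 * 9.81 * 46)
  = 12410 / 451260
  = 0.02750 m^3/s = 27.50 L/s


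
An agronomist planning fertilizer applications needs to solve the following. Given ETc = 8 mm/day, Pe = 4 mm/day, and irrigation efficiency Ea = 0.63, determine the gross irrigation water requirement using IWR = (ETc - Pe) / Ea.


IWR = (ETc - Pe) / Ea
    = (8 - 4) / 0.63
    = 4 / 0.63
    = 6.35 mm/day


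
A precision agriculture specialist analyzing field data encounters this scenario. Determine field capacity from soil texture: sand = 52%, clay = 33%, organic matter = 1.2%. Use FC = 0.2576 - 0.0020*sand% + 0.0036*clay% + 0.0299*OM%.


FC = 0.2576 - 0.0020*52 + 0.0036*33 + 0.0299*1.2
   = 0.2576 - 0.1040 + 0.1188 + 0.0359
   = 0.3083


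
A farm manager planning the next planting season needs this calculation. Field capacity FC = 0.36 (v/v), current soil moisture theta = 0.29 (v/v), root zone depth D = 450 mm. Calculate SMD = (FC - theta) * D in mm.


SMD = (FC - theta) * D
    = (0.36 - 0.29) * 450
    = 0.070 * 450
    = 31.50 mm


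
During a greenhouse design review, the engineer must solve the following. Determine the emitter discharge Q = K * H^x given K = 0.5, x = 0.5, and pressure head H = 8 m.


Q = K * H^x
  = 0.5 * 8^0.5
  = 0.5 * 2.8284
  = 1.41 L/h


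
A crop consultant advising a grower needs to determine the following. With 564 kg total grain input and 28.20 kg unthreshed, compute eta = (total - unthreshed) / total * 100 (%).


eta = (total - unthreshed) / total * 100
    = (564 - 28.20) / 564 * 100
    = 535.80 / 564 * 100
    = 95%


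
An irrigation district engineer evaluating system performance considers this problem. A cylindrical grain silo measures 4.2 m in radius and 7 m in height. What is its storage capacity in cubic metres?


V = pi * r^2 * h
  = pi * 4.2^2 * 7
  = pi * 17.64 * 7
  = 387.92 m^3


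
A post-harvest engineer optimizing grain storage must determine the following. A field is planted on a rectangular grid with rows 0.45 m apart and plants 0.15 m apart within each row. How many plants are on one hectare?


D = 10000 / (row_sp * plant_sp)
  = 10000 / (0.45 * 0.15)
  = 10000 / 0.0675
  = 148148.15 plants/ha


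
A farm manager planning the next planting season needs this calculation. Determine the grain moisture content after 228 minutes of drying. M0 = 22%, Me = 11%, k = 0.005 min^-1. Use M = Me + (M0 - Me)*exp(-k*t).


M = Me + (M0 - Me) * e^(-k*t)
  = 11 + (22 - 11) * e^(-0.005*228)
  = 11 + 11 * e^(-1.140)
  = 11 + 11 * 0.31982
  = 11 + 3.5180
  = 14.52%


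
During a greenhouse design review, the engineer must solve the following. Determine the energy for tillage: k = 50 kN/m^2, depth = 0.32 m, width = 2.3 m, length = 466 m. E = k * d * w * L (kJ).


E = k * d * w * L
  = 50 * 0.32 * 2.3 * 466
  = 17148.80 kJ


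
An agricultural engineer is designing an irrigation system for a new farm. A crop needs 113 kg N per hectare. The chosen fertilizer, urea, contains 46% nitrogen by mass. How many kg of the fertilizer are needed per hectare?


Rate = N_required / (N_content / 100)
     = 113 / (46 / 100)
     = 113 / 0.46
     = 245.65 kg/ha


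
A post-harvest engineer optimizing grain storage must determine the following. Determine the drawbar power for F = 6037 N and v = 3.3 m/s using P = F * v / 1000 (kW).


P = F * v / 1000
  = 6037 * 3.3 / 1000
  = 19922.10 / 1000
  = 19.92 kW


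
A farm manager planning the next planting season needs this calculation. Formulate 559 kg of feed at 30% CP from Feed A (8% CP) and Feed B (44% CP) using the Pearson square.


parts_A = CP_b - target = 44 - 30 = 14
parts_B = target - CP_a = 30 - 8 = 22
total_parts = 14 + 22 = 36
Feed A = 559 * 14 / 36 = 217.39 kg
Feed B = 559 * 22 / 36 = 341.61 kg

217.39 kg


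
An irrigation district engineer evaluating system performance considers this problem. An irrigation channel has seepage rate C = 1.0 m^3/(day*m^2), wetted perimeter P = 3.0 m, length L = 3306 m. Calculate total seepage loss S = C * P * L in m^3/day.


S = C * P * L
  = 1.0 * 3.0 * 3306
  = 9918 m^3/day


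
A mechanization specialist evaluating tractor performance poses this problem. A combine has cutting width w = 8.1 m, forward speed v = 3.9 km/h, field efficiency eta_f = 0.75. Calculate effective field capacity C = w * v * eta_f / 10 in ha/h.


C = w * v * eta_f / 10
  = 8.1 * 3.9 * 0.75 / 10
  = 23.69 / 10
  = 2.37 ha/h


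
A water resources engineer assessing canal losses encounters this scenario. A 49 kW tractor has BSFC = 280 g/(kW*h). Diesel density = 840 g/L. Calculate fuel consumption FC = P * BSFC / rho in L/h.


FC = P * BSFC / rho_fuel
   = 49 * 280 / 840
   = 13720 / 840
   = 16.33 L/h


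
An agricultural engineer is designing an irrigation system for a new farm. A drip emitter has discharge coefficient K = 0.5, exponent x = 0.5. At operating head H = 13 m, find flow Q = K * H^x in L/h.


Q = K * H^x
  = 0.5 * 13^0.5
  = 0.5 * 3.6056
  = 1.80 L/h


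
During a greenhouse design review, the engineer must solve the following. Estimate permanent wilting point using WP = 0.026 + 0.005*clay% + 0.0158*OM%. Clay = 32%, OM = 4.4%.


WP = 0.026 + 0.005*32 + 0.0158*4.4
   = 0.026 + 0.1600 + 0.0695
   = 0.2555


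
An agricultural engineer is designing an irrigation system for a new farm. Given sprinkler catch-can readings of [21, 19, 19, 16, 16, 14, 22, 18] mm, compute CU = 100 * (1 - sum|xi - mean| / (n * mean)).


xbar = 145 / 8 = 18.125
sum|xi - xbar| = 17
CU = 100 * (1 - 17 / (8 * 18.125))
   = 100 * (1 - 0.1172)
   = 88.28%


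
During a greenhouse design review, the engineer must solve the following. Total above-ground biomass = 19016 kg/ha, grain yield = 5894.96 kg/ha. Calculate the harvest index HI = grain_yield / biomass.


HI = grain_yield / biomass
   = 5894.96 / 19016
   = 0.31


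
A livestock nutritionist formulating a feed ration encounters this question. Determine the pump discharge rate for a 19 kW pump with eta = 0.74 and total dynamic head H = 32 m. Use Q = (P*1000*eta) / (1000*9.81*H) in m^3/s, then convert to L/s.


Q = (P * 1000 * eta) / (rho * g * H)
  = (19 * 1000 * 0.74) / (1000 * 9.81 * 32)
  = 14060 / 313920
  = 0.04479 m^3/s = 44.79 L/s


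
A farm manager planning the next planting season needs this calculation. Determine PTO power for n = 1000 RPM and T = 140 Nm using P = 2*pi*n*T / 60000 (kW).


P = 2*pi*n*T / 60000
  = 2*pi * 1000 * 140 / 60000
  = 879645.94 / 60000
  = 14.66 kW


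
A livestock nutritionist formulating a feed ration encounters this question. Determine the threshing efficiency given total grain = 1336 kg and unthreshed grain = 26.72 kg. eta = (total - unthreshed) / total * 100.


eta = (total - unthreshed) / total * 100
    = (1336 - 26.72) / 1336 * 100
    = 1309.28 / 1336 * 100
    = 98%


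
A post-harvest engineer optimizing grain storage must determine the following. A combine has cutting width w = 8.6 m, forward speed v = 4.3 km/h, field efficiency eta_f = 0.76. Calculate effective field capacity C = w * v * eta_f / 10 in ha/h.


C = w * v * eta_f / 10
  = 8.6 * 4.3 * 0.76 / 10
  = 28.10 / 10
  = 2.81 ha/h


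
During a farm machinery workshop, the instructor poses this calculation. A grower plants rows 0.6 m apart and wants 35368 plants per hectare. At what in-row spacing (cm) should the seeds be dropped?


spacing = 10000 / (row_sp * density)
        = 10000 / (0.6 * 35368)
        = 10000 / 21220.80
        = 0.47124 m = 47.12 cm


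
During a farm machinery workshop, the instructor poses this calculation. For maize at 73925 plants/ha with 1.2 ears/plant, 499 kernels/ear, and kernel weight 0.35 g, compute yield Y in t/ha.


Y = density * ears * kernels * kw
  = 73925 * 1.2 * 499 * 0.35 g/ha
  = 15493201.50 g/ha
  = 15493.20 kg/ha = 15.49 t/ha


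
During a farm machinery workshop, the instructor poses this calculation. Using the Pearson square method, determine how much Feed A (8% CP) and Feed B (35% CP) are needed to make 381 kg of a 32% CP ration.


parts_A = CP_b - target = 35 - 32 = 3
parts_B = target - CP_a = 32 - 8 = 24
total_parts = 3 + 24 = 27
Feed A = 381 * 3 / 27 = 42.33 kg
Feed B = 381 * 24 / 27 = 338.67 kg

42.33 kg


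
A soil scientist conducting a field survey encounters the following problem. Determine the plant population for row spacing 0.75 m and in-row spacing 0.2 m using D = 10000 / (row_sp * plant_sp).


D = 10000 / (row_sp * plant_sp)
  = 10000 / (0.75 * 0.2)
  = 10000 / 0.1500
  = 66666.67 plants/ha


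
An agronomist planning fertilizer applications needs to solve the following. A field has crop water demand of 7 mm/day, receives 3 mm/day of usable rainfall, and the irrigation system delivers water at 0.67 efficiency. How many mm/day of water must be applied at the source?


IWR = (ETc - Pe) / Ea
    = (7 - 3) / 0.67
    = 4 / 0.67
    = 5.97 mm/day


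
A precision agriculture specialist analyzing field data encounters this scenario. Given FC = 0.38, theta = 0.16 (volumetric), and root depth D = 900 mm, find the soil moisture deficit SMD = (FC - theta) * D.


SMD = (FC - theta) * D
    = (0.38 - 0.16) * 900
    = 0.220 * 900
    = 198 mm


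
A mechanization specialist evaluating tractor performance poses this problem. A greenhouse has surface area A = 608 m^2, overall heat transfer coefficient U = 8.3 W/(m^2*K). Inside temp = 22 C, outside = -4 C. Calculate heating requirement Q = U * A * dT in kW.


dT = 22 - (-4) = 26 K
Q = U * A * dT
  = 8.3 * 608 * 26
  = 131206.40 W = 131.21 kW


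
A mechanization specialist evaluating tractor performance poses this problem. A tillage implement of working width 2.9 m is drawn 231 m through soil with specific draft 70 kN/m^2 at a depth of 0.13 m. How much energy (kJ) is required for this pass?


E = k * d * w * L
  = 70 * 0.13 * 2.9 * 231
  = 6096.09 kJ


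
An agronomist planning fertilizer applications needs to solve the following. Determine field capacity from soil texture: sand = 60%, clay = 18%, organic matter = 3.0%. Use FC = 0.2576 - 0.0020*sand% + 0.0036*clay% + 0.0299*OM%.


FC = 0.2576 - 0.0020*60 + 0.0036*18 + 0.0299*3.0
   = 0.2576 - 0.1200 + 0.0648 + 0.0897
   = 0.2921


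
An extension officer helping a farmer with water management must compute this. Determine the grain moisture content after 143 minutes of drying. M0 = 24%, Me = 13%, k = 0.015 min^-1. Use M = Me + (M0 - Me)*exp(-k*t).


M = Me + (M0 - Me) * e^(-k*t)
  = 13 + (24 - 13) * e^(-0.015*143)
  = 13 + 11 * e^(-2.145)
  = 13 + 11 * 0.11707
  = 13 + 1.2877
  = 14.29%


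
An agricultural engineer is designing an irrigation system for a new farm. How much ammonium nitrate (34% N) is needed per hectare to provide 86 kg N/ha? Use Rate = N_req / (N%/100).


Rate = N_required / (N_content / 100)
     = 86 / (34 / 100)
     = 86 / 0.34
     = 252.94 kg/ha


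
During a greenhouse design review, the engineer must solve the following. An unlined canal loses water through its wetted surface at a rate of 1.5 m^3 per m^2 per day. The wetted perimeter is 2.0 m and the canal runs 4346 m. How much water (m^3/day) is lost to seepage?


S = C * P * L
  = 1.5 * 2.0 * 4346
  = 13038 m^3/day
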